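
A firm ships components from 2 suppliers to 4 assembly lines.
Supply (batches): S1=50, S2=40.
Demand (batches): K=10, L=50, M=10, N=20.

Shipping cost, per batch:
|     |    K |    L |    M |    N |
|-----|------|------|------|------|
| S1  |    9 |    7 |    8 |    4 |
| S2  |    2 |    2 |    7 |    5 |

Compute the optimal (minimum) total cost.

380

An optimal shipping plan:
  S1→L: 20 × 7 = 140
  S1→M: 10 × 8 = 80
  S1→N: 20 × 4 = 80
  S2→K: 10 × 2 = 20
  S2→L: 30 × 2 = 60
Total = 140 + 80 + 80 + 20 + 60 = 380.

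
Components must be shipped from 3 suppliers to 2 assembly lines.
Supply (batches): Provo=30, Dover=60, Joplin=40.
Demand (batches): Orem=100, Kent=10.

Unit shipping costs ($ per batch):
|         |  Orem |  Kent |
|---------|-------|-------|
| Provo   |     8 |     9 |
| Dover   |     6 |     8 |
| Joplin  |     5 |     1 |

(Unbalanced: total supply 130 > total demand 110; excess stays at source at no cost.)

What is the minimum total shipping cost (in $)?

One minimum-cost allocation:
  Provo->Orem: 10 × $8 = $80
  Dover->Orem: 60 × $6 = $360
  Joplin->Orem: 30 × $5 = $150
  Joplin->Kent: 10 × $1 = $10
Total = 80 + 360 + 150 + 10 = $600.
(Supply check: Provo ships 10; Dover ships 60; Joplin ships 40.)

600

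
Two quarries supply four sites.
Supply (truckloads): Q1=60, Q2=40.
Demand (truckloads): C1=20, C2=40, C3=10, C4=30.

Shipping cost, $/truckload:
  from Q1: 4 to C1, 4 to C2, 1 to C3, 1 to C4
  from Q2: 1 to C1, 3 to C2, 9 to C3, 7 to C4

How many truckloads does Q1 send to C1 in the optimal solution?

Solving gives:
  Q1→C2: 20 × $4 = $80
  Q1→C3: 10 × $1 = $10
  Q1→C4: 30 × $1 = $30
  Q2→C1: 20 × $1 = $20
  Q2→C2: 20 × $3 = $60
Total cost = $200.
The route Q1→C1 is not used.

0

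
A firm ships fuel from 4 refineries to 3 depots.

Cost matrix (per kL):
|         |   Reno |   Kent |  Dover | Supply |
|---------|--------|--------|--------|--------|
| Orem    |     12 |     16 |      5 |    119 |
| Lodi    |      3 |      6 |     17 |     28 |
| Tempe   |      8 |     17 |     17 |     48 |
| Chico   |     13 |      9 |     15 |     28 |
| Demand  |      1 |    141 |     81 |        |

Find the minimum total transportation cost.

2240

Optimal allocation:
  Orem->Kent: 38 × 16 = 608
  Orem->Dover: 81 × 5 = 405
  Lodi->Kent: 28 × 6 = 168
  Tempe->Reno: 1 × 8 = 8
  Tempe->Kent: 47 × 17 = 799
  Chico->Kent: 28 × 9 = 252
Total = 608 + 405 + 168 + 8 + 799 + 252 = 2240.
(Supply check: Orem ships 119; Lodi ships 28; Tempe ships 48; Chico ships 28.)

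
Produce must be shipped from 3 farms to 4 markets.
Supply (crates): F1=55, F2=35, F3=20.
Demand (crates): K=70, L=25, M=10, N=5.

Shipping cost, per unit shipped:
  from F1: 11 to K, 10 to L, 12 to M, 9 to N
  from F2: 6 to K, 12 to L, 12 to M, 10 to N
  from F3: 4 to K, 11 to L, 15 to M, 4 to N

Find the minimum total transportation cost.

870

A cheapest plan:
  F1->K: 15 × 11 = 165
  F1->L: 25 × 10 = 250
  F1->M: 10 × 12 = 120
  F1->N: 5 × 9 = 45
  F2->K: 35 × 6 = 210
  F3->K: 20 × 4 = 80
Total = 165 + 250 + 120 + 45 + 210 + 80 = 870.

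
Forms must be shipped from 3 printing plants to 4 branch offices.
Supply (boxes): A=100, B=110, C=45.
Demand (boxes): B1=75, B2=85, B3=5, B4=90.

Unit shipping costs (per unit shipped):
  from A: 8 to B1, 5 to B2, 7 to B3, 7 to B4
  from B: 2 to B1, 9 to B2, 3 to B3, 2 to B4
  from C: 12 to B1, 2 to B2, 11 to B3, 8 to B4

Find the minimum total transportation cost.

One minimum-cost allocation:
  A to B2: 40 × 5 = 200
  A to B3: 5 × 7 = 35
  A to B4: 55 × 7 = 385
  B to B1: 75 × 2 = 150
  B to B4: 35 × 2 = 70
  C to B2: 45 × 2 = 90
Total = 200 + 35 + 385 + 150 + 70 + 90 = 930.

930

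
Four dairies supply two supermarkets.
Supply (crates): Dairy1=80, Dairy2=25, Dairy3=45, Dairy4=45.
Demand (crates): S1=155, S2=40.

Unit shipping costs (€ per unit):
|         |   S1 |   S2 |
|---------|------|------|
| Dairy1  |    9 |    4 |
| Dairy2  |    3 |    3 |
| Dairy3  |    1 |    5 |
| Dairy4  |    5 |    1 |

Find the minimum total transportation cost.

865

A cheapest plan:
  Dairy1–S1: 40 × €9 = €360
  Dairy1–S2: 40 × €4 = €160
  Dairy2–S1: 25 × €3 = €75
  Dairy3–S1: 45 × €1 = €45
  Dairy4–S1: 45 × €5 = €225
Total = 360 + 160 + 75 + 45 + 225 = €865.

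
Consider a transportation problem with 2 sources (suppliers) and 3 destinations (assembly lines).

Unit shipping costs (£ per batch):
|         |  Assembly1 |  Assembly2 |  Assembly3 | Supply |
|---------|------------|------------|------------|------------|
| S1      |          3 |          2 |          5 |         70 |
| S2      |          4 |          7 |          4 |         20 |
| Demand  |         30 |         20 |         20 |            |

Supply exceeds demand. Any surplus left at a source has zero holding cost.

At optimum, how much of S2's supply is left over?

An optimal plan:
  S1→Assembly1: 30 × £3 = £90
  S1→Assembly2: 20 × £2 = £40
  S2→Assembly3: 20 × £4 = £80
Total cost = £210.
S2 ships 20 of its 20, leaving 0.

0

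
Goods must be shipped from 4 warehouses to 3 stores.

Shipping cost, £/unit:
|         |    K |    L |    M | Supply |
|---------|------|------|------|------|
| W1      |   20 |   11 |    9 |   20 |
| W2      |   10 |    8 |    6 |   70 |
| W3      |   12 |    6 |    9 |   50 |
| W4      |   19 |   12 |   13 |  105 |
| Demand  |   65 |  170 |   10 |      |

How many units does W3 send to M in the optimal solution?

0

The minimum-cost plan:
  W1 to L: 15 units
  W1 to M: 5 units
  W2 to K: 65 units
  W2 to M: 5 units
  W3 to L: 50 units
  W4 to L: 105 units
Total cost = £2450.
The route W3→M is not used.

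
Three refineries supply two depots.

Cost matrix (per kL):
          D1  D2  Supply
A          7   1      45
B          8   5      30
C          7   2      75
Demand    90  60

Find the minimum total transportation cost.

A cheapest plan:
  A->D2: 45 × 1 = 45
  B->D1: 30 × 8 = 240
  C->D1: 60 × 7 = 420
  C->D2: 15 × 2 = 30
Total = 45 + 240 + 420 + 30 = 735.

735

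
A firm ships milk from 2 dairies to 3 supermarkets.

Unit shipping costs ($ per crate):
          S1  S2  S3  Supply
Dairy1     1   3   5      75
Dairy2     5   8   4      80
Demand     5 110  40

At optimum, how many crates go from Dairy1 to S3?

The minimum-cost plan:
  Dairy1->S2: 75 crates
  Dairy2->S1: 5 crates
  Dairy2->S2: 35 crates
  Dairy2->S3: 40 crates
Total cost = $690.
The route Dairy1→S3 is not used.

0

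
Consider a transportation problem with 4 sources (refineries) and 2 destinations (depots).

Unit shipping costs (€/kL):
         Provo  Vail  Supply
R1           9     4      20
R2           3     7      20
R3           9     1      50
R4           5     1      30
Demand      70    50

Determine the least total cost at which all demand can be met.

A cheapest plan:
  R1->Provo: 20 kL
  R2->Provo: 20 kL
  R3->Vail: 50 kL
  R4->Provo: 30 kL
Total cost = €440.
(Supply check: R1 ships 20; R2 ships 20; R3 ships 50; R4 ships 30.)

440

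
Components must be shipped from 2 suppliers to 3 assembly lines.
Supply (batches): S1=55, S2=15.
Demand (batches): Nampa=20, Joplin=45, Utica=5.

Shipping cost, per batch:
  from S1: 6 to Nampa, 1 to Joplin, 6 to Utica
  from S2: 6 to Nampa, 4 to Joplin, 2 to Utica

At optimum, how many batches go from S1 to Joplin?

45

Solving gives:
  S1–Nampa: 10 batches
  S1–Joplin: 45 batches
  S2–Nampa: 10 batches
  S2–Utica: 5 batches
Total cost = 175.
So S1→Joplin carries 45 batches.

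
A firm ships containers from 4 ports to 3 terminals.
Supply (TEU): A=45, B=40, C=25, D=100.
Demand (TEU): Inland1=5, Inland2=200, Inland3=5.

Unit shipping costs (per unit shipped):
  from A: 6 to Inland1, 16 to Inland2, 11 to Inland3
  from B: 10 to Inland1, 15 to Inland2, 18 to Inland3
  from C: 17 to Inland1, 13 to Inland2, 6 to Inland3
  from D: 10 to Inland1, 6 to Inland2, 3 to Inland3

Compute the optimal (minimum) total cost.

2160

An optimal shipping plan:
  A->Inland1: 5 TEU
  A->Inland2: 40 TEU
  B->Inland2: 40 TEU
  C->Inland2: 20 TEU
  C->Inland3: 5 TEU
  D->Inland2: 100 TEU
Total cost = 2160.
(Supply check: A ships 45; B ships 40; C ships 25; D ships 100.)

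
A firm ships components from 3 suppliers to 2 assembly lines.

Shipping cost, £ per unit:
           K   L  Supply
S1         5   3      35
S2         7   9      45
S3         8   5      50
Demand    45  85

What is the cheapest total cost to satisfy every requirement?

670

A cheapest plan:
  S1->L: 35 × £3 = £105
  S2->K: 45 × £7 = £315
  S3->L: 50 × £5 = £250
Total = 105 + 315 + 250 = £670.
(Supply check: S1 ships 35; S2 ships 45; S3 ships 50.)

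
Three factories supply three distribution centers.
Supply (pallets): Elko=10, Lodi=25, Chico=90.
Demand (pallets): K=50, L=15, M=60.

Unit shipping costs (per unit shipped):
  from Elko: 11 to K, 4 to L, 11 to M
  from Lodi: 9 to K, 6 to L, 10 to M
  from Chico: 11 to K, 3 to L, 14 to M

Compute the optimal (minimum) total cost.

1305

One minimum-cost allocation:
  Elko–M: 10 pallets
  Lodi–M: 25 pallets
  Chico–K: 50 pallets
  Chico–L: 15 pallets
  Chico–M: 25 pallets
Total cost = 1305.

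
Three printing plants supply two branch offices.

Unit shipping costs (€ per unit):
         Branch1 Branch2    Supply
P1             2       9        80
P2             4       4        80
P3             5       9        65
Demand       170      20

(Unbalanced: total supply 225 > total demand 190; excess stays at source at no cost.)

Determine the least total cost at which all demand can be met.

Optimal allocation:
  P1→Branch1: 80 × €2 = €160
  P2→Branch1: 60 × €4 = €240
  P2→Branch2: 20 × €4 = €80
  P3→Branch1: 30 × €5 = €150
Total = 160 + 240 + 80 + 150 = €630.
(Supply check: P1 ships 80; P2 ships 80; P3 ships 30.)

630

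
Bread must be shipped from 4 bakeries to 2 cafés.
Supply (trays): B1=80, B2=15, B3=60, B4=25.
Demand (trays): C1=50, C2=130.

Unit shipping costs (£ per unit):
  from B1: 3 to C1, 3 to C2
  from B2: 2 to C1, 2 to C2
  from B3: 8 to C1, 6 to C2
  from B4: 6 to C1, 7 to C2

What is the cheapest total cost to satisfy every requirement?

One minimum-cost allocation:
  B1–C1: 25 × £3 = £75
  B1–C2: 55 × £3 = £165
  B2–C2: 15 × £2 = £30
  B3–C2: 60 × £6 = £360
  B4–C1: 25 × £6 = £150
Total = 75 + 165 + 30 + 360 + 150 = £780.

780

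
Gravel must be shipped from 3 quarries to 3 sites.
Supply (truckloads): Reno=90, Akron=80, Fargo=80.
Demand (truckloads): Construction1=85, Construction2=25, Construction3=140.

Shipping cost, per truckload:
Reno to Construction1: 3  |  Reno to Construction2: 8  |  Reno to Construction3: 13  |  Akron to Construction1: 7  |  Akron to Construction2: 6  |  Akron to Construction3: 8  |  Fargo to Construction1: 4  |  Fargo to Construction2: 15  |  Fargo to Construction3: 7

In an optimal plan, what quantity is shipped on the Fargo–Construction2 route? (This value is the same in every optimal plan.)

0

Optimal shipments:
  Reno–Construction1: 85 × 3 = 255
  Reno–Construction2: 5 × 8 = 40
  Akron–Construction2: 20 × 6 = 120
  Akron–Construction3: 60 × 8 = 480
  Fargo–Construction3: 80 × 7 = 560
Total cost = 1455.
The route Fargo→Construction2 is not used.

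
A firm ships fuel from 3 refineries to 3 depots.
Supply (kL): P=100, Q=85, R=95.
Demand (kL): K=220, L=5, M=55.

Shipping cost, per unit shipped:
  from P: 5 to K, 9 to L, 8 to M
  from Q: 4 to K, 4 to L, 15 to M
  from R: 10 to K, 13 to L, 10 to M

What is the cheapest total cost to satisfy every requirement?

1790

One minimum-cost allocation:
  P->K: 100 × 5 = 500
  Q->K: 80 × 4 = 320
  Q->L: 5 × 4 = 20
  R->K: 40 × 10 = 400
  R->M: 55 × 10 = 550
Total = 500 + 320 + 20 + 400 + 550 = 1790.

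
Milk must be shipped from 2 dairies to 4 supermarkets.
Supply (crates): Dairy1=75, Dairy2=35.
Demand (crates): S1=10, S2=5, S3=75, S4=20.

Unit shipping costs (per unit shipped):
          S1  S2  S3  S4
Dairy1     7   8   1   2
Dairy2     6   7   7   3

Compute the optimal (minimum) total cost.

One minimum-cost allocation:
  Dairy1->S3: 75 crates
  Dairy2->S1: 10 crates
  Dairy2->S2: 5 crates
  Dairy2->S4: 20 crates
Total cost = 230.

230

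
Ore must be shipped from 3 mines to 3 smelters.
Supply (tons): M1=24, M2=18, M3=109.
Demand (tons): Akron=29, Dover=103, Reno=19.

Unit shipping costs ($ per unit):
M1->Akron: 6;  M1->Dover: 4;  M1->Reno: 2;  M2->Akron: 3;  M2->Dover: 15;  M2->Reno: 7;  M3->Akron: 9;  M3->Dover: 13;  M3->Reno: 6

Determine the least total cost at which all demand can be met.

1390

One minimum-cost allocation:
  M1->Dover: 24 × $4 = $96
  M2->Akron: 18 × $3 = $54
  M3->Akron: 11 × $9 = $99
  M3->Dover: 79 × $13 = $1027
  M3->Reno: 19 × $6 = $114
Total = 96 + 54 + 99 + 1027 + 114 = $1390.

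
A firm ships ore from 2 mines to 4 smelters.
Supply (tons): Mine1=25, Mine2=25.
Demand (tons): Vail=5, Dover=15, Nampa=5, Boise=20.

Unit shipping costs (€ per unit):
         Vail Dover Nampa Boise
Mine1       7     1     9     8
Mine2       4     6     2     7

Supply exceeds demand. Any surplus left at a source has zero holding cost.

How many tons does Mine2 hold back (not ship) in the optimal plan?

0

Minimum-cost shipments:
  Mine1 to Dover: 15 tons
  Mine1 to Boise: 5 tons
  Mine2 to Vail: 5 tons
  Mine2 to Nampa: 5 tons
  Mine2 to Boise: 15 tons
Total cost = €190.
Mine2 ships 25 of its 25, leaving 0.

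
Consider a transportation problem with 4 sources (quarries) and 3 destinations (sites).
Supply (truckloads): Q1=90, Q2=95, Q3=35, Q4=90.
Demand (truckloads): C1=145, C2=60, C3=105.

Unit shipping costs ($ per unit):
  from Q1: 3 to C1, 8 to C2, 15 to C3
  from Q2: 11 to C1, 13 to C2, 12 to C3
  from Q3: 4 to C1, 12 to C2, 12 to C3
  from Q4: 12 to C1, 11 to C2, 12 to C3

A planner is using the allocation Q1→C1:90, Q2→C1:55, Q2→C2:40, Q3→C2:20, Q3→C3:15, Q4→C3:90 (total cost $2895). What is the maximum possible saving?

Current plan cost = 90·3 + 55·11 + 40·13 + 20·12 + 15·12 + 90·12 = $2895.
Optimal plan:
  Q1–C1: 90 × $3 = $270
  Q2–C1: 20 × $11 = $220
  Q2–C3: 75 × $12 = $900
  Q3–C1: 35 × $4 = $140
  Q4–C2: 60 × $11 = $660
  Q4–C3: 30 × $12 = $360
Optimal cost = $2550.
Saving = 2895 − 2550 = $345.

345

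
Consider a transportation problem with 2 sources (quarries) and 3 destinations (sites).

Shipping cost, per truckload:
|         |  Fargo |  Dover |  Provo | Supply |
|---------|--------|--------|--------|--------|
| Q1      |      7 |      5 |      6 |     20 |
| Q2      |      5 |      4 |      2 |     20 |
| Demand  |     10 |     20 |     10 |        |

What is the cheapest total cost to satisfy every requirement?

170

An optimal shipping plan:
  Q1->Dover: 20 truckloads
  Q2->Fargo: 10 truckloads
  Q2->Provo: 10 truckloads
Total cost = 170.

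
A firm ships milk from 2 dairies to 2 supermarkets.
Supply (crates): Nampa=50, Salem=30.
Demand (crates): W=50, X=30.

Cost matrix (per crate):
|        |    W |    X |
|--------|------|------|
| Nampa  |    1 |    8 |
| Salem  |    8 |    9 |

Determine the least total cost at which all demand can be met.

320

A cheapest plan:
  Nampa→W: 50 × 1 = 50
  Salem→X: 30 × 9 = 270
Total = 50 + 270 = 320.
(Supply check: Nampa ships 50; Salem ships 30.)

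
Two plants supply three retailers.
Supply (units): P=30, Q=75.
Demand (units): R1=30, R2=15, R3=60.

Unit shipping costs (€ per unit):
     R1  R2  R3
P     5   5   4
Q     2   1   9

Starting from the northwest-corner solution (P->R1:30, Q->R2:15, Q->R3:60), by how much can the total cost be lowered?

240

Current plan cost = 30·5 + 15·1 + 60·9 = €705.
Optimal plan:
  P->R3: 30 × €4 = €120
  Q->R1: 30 × €2 = €60
  Q->R2: 15 × €1 = €15
  Q->R3: 30 × €9 = €270
Optimal cost = €465.
Saving = 705 − 465 = €240.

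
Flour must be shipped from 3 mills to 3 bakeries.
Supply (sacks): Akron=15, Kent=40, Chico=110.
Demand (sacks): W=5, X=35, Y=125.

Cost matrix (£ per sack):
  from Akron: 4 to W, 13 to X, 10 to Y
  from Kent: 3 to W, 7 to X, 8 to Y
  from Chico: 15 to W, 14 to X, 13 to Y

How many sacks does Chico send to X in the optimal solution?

0

Solving gives:
  Akron→W: 5 × £4 = £20
  Akron→Y: 10 × £10 = £100
  Kent→X: 35 × £7 = £245
  Kent→Y: 5 × £8 = £40
  Chico→Y: 110 × £13 = £1430
Total cost = £1835.
The route Chico→X is not used.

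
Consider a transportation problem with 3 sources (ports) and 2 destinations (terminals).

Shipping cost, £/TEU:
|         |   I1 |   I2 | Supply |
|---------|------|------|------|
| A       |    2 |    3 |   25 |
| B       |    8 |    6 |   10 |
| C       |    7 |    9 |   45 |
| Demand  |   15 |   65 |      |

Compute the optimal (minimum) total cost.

A cheapest plan:
  A->I2: 25 × £3 = £75
  B->I2: 10 × £6 = £60
  C->I1: 15 × £7 = £105
  C->I2: 30 × £9 = £270
Total = 75 + 60 + 105 + 270 = £510.
(Supply check: A ships 25; B ships 10; C ships 45.)

510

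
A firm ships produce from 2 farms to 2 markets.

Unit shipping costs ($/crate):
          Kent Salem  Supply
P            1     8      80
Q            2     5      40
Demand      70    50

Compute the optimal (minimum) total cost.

350

One minimum-cost allocation:
  P to Kent: 70 × $1 = $70
  P to Salem: 10 × $8 = $80
  Q to Salem: 40 × $5 = $200
Total = 70 + 80 + 200 = $350.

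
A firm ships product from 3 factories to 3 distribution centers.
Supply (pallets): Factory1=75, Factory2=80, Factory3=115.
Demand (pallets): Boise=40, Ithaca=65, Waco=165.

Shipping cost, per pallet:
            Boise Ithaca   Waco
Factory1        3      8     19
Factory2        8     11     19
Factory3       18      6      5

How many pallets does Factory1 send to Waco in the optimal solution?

0

Solving gives:
  Factory1->Boise: 40 × 3 = 120
  Factory1->Ithaca: 35 × 8 = 280
  Factory2->Ithaca: 30 × 11 = 330
  Factory2->Waco: 50 × 19 = 950
  Factory3->Waco: 115 × 5 = 575
Total cost = 2255.
The route Factory1→Waco is not used.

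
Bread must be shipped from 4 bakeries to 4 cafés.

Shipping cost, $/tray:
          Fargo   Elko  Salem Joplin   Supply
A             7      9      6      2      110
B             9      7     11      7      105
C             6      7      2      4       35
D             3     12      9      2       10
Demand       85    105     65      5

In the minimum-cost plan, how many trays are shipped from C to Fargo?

Solving gives:
  A to Fargo: 75 trays
  A to Salem: 30 trays
  A to Joplin: 5 trays
  B to Elko: 105 trays
  C to Salem: 35 trays
  D to Fargo: 10 trays
Total cost = $1550.
The route C→Fargo is not used.

0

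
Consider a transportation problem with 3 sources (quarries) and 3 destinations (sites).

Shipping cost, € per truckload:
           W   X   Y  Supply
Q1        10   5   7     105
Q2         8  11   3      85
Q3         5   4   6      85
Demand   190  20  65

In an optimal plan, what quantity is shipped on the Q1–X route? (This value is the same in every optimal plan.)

20

Solving gives:
  Q1–W: 85 × €10 = €850
  Q1–X: 20 × €5 = €100
  Q2–W: 20 × €8 = €160
  Q2–Y: 65 × €3 = €195
  Q3–W: 85 × €5 = €425
Total cost = €1730.
So Q1→X carries 20 truckloads.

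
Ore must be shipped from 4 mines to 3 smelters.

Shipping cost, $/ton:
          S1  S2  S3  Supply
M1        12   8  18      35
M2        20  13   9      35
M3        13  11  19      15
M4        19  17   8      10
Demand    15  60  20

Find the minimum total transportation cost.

One minimum-cost allocation:
  M1->S2: 35 × $8 = $280
  M2->S2: 25 × $13 = $325
  M2->S3: 10 × $9 = $90
  M3->S1: 15 × $13 = $195
  M4->S3: 10 × $8 = $80
Total = 280 + 325 + 90 + 195 + 80 = $970.
(Supply check: M1 ships 35; M2 ships 35; M3 ships 15; M4 ships 10.)

970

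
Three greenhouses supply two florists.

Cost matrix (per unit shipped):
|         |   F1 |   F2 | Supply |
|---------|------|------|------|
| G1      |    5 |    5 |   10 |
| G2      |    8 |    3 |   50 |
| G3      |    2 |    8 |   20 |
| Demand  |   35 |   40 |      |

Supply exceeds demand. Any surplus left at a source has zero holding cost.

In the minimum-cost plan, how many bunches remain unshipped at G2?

5

Minimum-cost shipments:
  G1 to F1: 10 × 5 = 50
  G2 to F1: 5 × 8 = 40
  G2 to F2: 40 × 3 = 120
  G3 to F1: 20 × 2 = 40
Total cost = 250.
G2 ships 45 of its 50, leaving 5.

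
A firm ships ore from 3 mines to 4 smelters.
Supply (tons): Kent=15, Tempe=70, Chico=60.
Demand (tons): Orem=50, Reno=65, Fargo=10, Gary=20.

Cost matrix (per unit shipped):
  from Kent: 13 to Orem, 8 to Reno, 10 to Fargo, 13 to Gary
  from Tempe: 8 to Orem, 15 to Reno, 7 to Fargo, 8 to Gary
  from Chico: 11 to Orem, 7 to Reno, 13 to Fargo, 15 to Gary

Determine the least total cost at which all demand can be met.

1120

Optimal allocation:
  Kent→Reno: 5 × 8 = 40
  Kent→Fargo: 10 × 10 = 100
  Tempe→Orem: 50 × 8 = 400
  Tempe→Gary: 20 × 8 = 160
  Chico→Reno: 60 × 7 = 420
Total = 40 + 100 + 400 + 160 + 420 = 1120.
(Supply check: Kent ships 15; Tempe ships 70; Chico ships 60.)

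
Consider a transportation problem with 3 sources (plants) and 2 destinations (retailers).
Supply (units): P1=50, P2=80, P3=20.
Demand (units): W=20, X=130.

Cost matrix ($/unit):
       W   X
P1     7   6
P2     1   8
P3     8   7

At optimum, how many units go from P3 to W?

0

Optimal shipments:
  P1→X: 50 × $6 = $300
  P2→W: 20 × $1 = $20
  P2→X: 60 × $8 = $480
  P3→X: 20 × $7 = $140
Total cost = $940.
The route P3→W is not used.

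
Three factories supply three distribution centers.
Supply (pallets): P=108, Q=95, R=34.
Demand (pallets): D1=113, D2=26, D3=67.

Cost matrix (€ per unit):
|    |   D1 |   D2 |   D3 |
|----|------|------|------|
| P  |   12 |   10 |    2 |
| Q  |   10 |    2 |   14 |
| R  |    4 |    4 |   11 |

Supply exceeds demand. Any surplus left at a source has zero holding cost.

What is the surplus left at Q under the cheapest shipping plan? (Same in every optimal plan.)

Minimum-cost shipments:
  P to D1: 10 pallets
  P to D3: 67 pallets
  Q to D1: 69 pallets
  Q to D2: 26 pallets
  R to D1: 34 pallets
Total cost = €1132.
Q ships 95 of its 95, leaving 0.

0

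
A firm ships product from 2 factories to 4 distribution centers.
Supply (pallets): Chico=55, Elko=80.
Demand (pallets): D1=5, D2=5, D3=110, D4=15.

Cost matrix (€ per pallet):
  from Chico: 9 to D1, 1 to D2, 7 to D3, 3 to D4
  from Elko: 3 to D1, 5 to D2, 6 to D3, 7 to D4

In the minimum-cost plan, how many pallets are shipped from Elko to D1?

5

The minimum-cost plan:
  Chico–D2: 5 × €1 = €5
  Chico–D3: 35 × €7 = €245
  Chico–D4: 15 × €3 = €45
  Elko–D1: 5 × €3 = €15
  Elko–D3: 75 × €6 = €450
Total cost = €760.
So Elko→D1 carries 5 pallets.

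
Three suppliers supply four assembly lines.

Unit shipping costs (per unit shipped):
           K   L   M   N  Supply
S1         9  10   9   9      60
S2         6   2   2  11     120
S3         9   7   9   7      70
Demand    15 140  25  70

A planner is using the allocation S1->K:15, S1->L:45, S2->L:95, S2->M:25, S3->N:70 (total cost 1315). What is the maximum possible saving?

Current plan cost = 15·9 + 45·10 + 95·2 + 25·2 + 70·7 = 1315.
Optimal plan:
  S1–K: 15 × 9 = 135
  S1–N: 45 × 9 = 405
  S2–L: 95 × 2 = 190
  S2–M: 25 × 2 = 50
  S3–L: 45 × 7 = 315
  S3–N: 25 × 7 = 175
Optimal cost = 1270.
Saving = 1315 − 1270 = 45.

45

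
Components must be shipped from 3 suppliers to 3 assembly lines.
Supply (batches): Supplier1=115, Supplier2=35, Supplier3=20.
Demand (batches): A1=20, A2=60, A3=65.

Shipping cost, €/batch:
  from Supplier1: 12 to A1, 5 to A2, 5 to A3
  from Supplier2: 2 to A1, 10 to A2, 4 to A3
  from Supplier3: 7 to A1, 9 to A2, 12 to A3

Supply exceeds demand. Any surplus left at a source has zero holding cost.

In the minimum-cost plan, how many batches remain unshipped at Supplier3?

Minimum-cost shipments:
  Supplier1->A2: 60 × €5 = €300
  Supplier1->A3: 50 × €5 = €250
  Supplier2->A1: 20 × €2 = €40
  Supplier2->A3: 15 × €4 = €60
Total cost = €650.
Supplier3 ships 0 of its 20, leaving 20.

20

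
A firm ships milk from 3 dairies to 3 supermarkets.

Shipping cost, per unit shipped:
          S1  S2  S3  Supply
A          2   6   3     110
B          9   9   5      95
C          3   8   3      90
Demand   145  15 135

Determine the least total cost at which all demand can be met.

Optimal allocation:
  A–S1: 95 crates
  A–S2: 15 crates
  B–S3: 95 crates
  C–S1: 50 crates
  C–S3: 40 crates
Total cost = 1025.

1025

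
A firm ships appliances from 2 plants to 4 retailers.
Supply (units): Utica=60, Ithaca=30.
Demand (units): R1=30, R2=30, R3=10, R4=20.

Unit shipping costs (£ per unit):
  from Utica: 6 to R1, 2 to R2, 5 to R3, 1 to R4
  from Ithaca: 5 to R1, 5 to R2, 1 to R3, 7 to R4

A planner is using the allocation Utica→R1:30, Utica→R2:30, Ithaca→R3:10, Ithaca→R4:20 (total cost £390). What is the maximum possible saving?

Current plan cost = 30·6 + 30·2 + 10·1 + 20·7 = £390.
Optimal plan:
  Utica–R1: 10 units
  Utica–R2: 30 units
  Utica–R4: 20 units
  Ithaca–R1: 20 units
  Ithaca–R3: 10 units
Optimal cost = £250.
Saving = 390 − 250 = £140.

140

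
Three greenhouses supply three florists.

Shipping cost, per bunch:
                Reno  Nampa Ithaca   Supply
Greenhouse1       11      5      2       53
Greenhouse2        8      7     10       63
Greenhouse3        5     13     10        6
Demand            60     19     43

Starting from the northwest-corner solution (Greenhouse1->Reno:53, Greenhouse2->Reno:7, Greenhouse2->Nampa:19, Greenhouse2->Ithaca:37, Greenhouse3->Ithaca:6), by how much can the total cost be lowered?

541

Current plan cost = 53·11 + 7·8 + 19·7 + 37·10 + 6·10 = 1202.
Optimal plan:
  Greenhouse1->Nampa: 10 bunches
  Greenhouse1->Ithaca: 43 bunches
  Greenhouse2->Reno: 54 bunches
  Greenhouse2->Nampa: 9 bunches
  Greenhouse3->Reno: 6 bunches
Optimal cost = 661.
Saving = 1202 − 661 = 541.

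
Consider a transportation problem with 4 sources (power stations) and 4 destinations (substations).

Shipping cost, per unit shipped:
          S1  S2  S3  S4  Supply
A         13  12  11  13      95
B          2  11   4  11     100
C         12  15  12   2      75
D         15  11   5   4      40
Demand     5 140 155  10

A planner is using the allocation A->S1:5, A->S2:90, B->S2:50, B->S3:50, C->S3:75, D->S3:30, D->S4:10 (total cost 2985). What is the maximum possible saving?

320

Current plan cost = 5·13 + 90·12 + 50·11 + 50·4 + 75·12 + 30·5 + 10·4 = 2985.
Optimal plan:
  A to S2: 95 × 12 = 1140
  B to S1: 5 × 2 = 10
  B to S3: 95 × 4 = 380
  C to S2: 45 × 15 = 675
  C to S3: 20 × 12 = 240
  C to S4: 10 × 2 = 20
  D to S3: 40 × 5 = 200
Optimal cost = 2665.
Saving = 2985 − 2665 = 320.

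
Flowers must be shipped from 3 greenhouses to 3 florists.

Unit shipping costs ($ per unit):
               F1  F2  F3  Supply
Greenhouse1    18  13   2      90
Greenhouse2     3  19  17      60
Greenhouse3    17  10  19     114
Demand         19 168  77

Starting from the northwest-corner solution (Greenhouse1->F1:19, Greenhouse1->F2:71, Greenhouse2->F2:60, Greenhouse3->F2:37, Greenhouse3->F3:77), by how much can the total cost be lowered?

Current plan cost = 19·18 + 71·13 + 60·19 + 37·10 + 77·19 = $4238.
Optimal plan:
  Greenhouse1–F2: 13 bunches
  Greenhouse1–F3: 77 bunches
  Greenhouse2–F1: 19 bunches
  Greenhouse2–F2: 41 bunches
  Greenhouse3–F2: 114 bunches
Optimal cost = $2299.
Saving = 4238 − 2299 = $1939.

1939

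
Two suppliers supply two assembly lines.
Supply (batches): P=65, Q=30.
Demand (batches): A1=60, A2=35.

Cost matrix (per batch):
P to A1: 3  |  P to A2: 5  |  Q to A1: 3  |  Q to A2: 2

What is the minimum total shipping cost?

One minimum-cost allocation:
  P to A1: 60 × 3 = 180
  P to A2: 5 × 5 = 25
  Q to A2: 30 × 2 = 60
Total = 180 + 25 + 60 = 265.

265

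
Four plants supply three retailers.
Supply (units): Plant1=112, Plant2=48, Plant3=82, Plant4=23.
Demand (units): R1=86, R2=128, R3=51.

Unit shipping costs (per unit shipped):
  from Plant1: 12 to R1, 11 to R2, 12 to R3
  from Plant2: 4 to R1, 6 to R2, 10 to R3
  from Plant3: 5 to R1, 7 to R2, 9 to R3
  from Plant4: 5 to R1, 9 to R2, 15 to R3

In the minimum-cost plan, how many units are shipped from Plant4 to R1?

23

The minimum-cost plan:
  Plant1->R2: 61 units
  Plant1->R3: 51 units
  Plant2->R2: 48 units
  Plant3->R1: 63 units
  Plant3->R2: 19 units
  Plant4->R1: 23 units
Total cost = 2134.
So Plant4→R1 carries 23 units.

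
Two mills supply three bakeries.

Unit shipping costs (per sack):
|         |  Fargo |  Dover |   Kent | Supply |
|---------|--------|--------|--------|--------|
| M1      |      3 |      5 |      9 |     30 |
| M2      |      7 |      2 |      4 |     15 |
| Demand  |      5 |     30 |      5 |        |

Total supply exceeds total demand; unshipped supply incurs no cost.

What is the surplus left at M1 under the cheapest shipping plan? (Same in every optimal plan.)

5

Minimum-cost shipments:
  M1->Fargo: 5 × 3 = 15
  M1->Dover: 20 × 5 = 100
  M2->Dover: 10 × 2 = 20
  M2->Kent: 5 × 4 = 20
Total cost = 155.
M1 ships 25 of its 30, leaving 5.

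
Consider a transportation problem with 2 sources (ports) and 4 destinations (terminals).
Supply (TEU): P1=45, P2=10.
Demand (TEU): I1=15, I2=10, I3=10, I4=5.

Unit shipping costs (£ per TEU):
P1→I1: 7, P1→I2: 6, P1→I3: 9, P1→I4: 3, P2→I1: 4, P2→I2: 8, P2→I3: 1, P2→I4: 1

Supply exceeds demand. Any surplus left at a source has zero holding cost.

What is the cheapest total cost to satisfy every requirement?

190

Optimal allocation:
  P1→I1: 15 × £7 = £105
  P1→I2: 10 × £6 = £60
  P1→I4: 5 × £3 = £15
  P2→I3: 10 × £1 = £10
Total = 105 + 60 + 15 + 10 = £190.
(Supply check: P1 ships 30; P2 ships 10.)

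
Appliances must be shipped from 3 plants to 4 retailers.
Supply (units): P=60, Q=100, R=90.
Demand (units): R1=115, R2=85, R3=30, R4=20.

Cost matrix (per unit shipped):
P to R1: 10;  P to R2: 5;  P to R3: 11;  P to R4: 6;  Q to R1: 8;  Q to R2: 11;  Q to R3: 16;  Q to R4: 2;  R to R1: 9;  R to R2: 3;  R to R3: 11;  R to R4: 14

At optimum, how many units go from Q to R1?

80

Solving gives:
  P to R1: 30 units
  P to R3: 30 units
  Q to R1: 80 units
  Q to R4: 20 units
  R to R1: 5 units
  R to R2: 85 units
Total cost = 1610.
So Q→R1 carries 80 units.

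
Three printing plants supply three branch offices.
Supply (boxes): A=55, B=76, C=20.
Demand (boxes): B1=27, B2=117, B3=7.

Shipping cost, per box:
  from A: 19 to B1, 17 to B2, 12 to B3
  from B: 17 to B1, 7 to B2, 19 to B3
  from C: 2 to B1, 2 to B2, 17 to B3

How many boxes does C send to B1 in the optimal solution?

Optimal shipments:
  A→B1: 7 × 19 = 133
  A→B2: 41 × 17 = 697
  A→B3: 7 × 12 = 84
  B→B2: 76 × 7 = 532
  C→B1: 20 × 2 = 40
Total cost = 1486.
So C→B1 carries 20 boxes.

20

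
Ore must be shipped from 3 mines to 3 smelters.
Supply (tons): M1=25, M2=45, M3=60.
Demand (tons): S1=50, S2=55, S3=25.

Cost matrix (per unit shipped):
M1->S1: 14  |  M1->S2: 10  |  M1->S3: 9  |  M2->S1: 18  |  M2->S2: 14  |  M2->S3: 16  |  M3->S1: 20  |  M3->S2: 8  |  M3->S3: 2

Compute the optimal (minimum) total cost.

Optimal allocation:
  M1→S1: 5 × 14 = 70
  M1→S2: 20 × 10 = 200
  M2→S1: 45 × 18 = 810
  M3→S2: 35 × 8 = 280
  M3→S3: 25 × 2 = 50
Total = 70 + 200 + 810 + 280 + 50 = 1410.
(Supply check: M1 ships 25; M2 ships 45; M3 ships 60.)

1410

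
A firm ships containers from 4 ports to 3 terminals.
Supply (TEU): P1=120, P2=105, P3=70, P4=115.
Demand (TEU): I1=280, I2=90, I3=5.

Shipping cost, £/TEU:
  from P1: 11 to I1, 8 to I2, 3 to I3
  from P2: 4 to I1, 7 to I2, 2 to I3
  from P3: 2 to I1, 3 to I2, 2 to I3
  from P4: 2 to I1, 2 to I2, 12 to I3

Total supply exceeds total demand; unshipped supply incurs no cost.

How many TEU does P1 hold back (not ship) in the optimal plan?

Minimum-cost shipments:
  P1 to I2: 80 TEU
  P1 to I3: 5 TEU
  P2 to I1: 105 TEU
  P3 to I1: 70 TEU
  P4 to I1: 105 TEU
  P4 to I2: 10 TEU
Total cost = £1445.
P1 ships 85 of its 120, leaving 35.

35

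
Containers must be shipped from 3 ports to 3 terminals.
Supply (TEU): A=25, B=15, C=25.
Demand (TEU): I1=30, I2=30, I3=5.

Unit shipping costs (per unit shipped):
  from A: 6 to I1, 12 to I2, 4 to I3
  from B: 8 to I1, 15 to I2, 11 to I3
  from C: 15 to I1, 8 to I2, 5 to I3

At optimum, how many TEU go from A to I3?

5

Optimal shipments:
  A–I1: 15 × 6 = 90
  A–I2: 5 × 12 = 60
  A–I3: 5 × 4 = 20
  B–I1: 15 × 8 = 120
  C–I2: 25 × 8 = 200
Total cost = 490.
So A→I3 carries 5 TEU.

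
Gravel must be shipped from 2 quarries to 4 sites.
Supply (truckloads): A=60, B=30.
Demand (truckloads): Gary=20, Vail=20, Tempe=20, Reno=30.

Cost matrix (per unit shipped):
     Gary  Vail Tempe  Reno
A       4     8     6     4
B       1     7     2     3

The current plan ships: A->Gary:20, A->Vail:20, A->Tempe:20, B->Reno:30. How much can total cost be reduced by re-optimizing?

80

Current plan cost = 20·4 + 20·8 + 20·6 + 30·3 = 450.
Optimal plan:
  A–Gary: 10 × 4 = 40
  A–Vail: 20 × 8 = 160
  A–Reno: 30 × 4 = 120
  B–Gary: 10 × 1 = 10
  B–Tempe: 20 × 2 = 40
Optimal cost = 370.
Saving = 450 − 370 = 80.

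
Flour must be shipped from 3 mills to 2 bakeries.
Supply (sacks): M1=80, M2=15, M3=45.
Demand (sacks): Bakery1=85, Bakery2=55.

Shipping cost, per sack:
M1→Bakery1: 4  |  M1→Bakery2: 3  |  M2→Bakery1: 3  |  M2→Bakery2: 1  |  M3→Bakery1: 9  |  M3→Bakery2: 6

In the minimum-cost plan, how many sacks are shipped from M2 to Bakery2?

10

Solving gives:
  M1–Bakery1: 80 × 4 = 320
  M2–Bakery1: 5 × 3 = 15
  M2–Bakery2: 10 × 1 = 10
  M3–Bakery2: 45 × 6 = 270
Total cost = 615.
So M2→Bakery2 carries 10 sacks.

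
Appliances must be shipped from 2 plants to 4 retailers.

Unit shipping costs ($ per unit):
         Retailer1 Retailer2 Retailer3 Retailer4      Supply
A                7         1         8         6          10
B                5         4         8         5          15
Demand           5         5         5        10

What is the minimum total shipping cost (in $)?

One minimum-cost allocation:
  A–Retailer2: 5 × $1 = $5
  A–Retailer3: 5 × $8 = $40
  B–Retailer1: 5 × $5 = $25
  B–Retailer4: 10 × $5 = $50
Total = 5 + 40 + 25 + 50 = $120.
(Supply check: A ships 10; B ships 15.)

120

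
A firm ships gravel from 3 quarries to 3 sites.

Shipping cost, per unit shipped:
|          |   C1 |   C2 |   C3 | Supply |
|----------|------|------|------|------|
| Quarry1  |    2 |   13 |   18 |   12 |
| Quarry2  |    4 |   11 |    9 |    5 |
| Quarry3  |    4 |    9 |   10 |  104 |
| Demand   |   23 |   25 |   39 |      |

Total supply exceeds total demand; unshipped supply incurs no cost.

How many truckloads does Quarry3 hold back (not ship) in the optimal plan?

34

Minimum-cost shipments:
  Quarry1→C1: 12 × 2 = 24
  Quarry2→C3: 5 × 9 = 45
  Quarry3→C1: 11 × 4 = 44
  Quarry3→C2: 25 × 9 = 225
  Quarry3→C3: 34 × 10 = 340
Total cost = 678.
Quarry3 ships 70 of its 104, leaving 34.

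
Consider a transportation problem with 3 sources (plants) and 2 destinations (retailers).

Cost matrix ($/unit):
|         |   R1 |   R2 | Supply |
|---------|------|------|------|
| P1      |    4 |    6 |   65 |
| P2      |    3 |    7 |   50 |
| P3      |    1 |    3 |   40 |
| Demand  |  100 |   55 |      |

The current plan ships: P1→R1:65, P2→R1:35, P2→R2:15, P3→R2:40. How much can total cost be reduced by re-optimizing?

30

Current plan cost = 65·4 + 35·3 + 15·7 + 40·3 = $590.
Optimal plan:
  P1 to R1: 10 × $4 = $40
  P1 to R2: 55 × $6 = $330
  P2 to R1: 50 × $3 = $150
  P3 to R1: 40 × $1 = $40
Optimal cost = $560.
Saving = 590 − 560 = $30.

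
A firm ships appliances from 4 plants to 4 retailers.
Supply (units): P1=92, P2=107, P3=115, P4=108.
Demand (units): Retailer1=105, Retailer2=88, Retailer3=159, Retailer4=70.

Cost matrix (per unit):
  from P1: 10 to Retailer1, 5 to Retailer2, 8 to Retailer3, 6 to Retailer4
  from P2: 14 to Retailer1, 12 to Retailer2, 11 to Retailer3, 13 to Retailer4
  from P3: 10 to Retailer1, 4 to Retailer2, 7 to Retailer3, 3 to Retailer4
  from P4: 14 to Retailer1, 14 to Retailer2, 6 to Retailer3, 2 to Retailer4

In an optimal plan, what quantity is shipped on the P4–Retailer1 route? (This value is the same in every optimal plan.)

The minimum-cost plan:
  P1→Retailer1: 92 units
  P2→Retailer1: 13 units
  P2→Retailer3: 94 units
  P3→Retailer2: 88 units
  P3→Retailer3: 27 units
  P4→Retailer3: 38 units
  P4→Retailer4: 70 units
Total cost = 3045.
The route P4→Retailer1 is not used.

0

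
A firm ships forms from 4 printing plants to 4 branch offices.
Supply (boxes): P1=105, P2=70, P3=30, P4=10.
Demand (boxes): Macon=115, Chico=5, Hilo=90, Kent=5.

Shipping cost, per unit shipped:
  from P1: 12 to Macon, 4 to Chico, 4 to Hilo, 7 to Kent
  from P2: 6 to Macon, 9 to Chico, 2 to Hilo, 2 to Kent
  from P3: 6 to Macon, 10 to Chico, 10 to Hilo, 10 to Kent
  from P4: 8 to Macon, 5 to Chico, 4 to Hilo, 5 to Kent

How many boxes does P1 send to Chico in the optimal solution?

5

The minimum-cost plan:
  P1->Macon: 5 boxes
  P1->Chico: 5 boxes
  P1->Hilo: 90 boxes
  P1->Kent: 5 boxes
  P2->Macon: 70 boxes
  P3->Macon: 30 boxes
  P4->Macon: 10 boxes
Total cost = 1155.
So P1→Chico carries 5 boxes.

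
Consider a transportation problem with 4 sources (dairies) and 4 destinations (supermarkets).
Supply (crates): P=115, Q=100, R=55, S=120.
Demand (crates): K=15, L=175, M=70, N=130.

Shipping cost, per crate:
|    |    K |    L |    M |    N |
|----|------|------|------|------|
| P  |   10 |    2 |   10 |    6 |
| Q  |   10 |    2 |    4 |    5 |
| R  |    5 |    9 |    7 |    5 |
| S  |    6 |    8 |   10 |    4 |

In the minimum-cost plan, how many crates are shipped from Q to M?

Optimal shipments:
  P→L: 115 × 2 = 230
  Q→L: 60 × 2 = 120
  Q→M: 40 × 4 = 160
  R→K: 15 × 5 = 75
  R→M: 30 × 7 = 210
  R→N: 10 × 5 = 50
  S→N: 120 × 4 = 480
Total cost = 1325.
So Q→M carries 40 crates.

40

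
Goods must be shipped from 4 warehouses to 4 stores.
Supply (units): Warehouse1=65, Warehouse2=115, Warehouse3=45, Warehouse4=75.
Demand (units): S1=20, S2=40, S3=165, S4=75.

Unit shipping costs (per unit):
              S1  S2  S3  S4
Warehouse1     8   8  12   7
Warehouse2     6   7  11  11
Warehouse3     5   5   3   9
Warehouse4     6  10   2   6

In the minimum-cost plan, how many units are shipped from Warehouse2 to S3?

Optimal shipments:
  Warehouse1->S4: 65 × 7 = 455
  Warehouse2->S1: 20 × 6 = 120
  Warehouse2->S2: 40 × 7 = 280
  Warehouse2->S3: 45 × 11 = 495
  Warehouse2->S4: 10 × 11 = 110
  Warehouse3->S3: 45 × 3 = 135
  Warehouse4->S3: 75 × 2 = 150
Total cost = 1745.
So Warehouse2→S3 carries 45 units.

45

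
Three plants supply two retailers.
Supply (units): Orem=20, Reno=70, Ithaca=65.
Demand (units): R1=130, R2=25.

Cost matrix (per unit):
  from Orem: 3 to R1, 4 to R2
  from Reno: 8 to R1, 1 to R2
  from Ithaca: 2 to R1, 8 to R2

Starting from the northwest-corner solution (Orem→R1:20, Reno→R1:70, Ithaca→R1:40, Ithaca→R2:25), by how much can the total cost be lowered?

325

Current plan cost = 20·3 + 70·8 + 40·2 + 25·8 = 900.
Optimal plan:
  Orem->R1: 20 × 3 = 60
  Reno->R1: 45 × 8 = 360
  Reno->R2: 25 × 1 = 25
  Ithaca->R1: 65 × 2 = 130
Optimal cost = 575.
Saving = 900 − 575 = 325.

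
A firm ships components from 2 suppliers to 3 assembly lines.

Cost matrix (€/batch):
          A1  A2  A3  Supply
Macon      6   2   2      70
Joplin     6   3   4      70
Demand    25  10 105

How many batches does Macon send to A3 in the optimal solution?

70

Solving gives:
  Macon–A3: 70 batches
  Joplin–A1: 25 batches
  Joplin–A2: 10 batches
  Joplin–A3: 35 batches
Total cost = €460.
So Macon→A3 carries 70 batches.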